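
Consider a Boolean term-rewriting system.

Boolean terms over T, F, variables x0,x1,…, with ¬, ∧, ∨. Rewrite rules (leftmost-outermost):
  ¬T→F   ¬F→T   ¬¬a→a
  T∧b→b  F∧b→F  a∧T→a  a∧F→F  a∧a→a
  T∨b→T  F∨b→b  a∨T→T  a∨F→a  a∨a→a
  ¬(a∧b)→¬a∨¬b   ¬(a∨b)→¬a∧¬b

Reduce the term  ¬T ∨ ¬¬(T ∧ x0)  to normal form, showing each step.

Answer: normal form = x0  (in 4 steps)

Reduction:
  start: ¬T ∨ ¬¬(T ∧ x0)
  step 1: F ∨ ¬¬(T ∧ x0)
  step 2: ¬¬(T ∧ x0)
  step 3: T ∧ x0
  step 4: x0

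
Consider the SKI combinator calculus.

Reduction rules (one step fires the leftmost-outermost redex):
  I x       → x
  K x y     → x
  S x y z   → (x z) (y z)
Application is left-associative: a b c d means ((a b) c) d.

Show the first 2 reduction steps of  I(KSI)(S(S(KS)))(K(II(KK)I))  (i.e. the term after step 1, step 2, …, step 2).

Answer: after 2 steps: S(S(S(KS)))(K(II(KK)I))

Reduction:
  start: I(KSI)(S(S(KS)))(K(II(KK)I))
  step 1: KSI(S(S(KS)))(K(II(KK)I))
  step 2: S(S(S(KS)))(K(II(KK)I))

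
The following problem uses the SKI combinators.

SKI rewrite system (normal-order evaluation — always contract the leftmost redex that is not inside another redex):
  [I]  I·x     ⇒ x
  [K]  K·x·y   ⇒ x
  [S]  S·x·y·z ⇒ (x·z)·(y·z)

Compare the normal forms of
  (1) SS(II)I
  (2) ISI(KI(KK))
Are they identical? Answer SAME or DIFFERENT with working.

Term A:
  start: SS(II)I
  step 1: SI(III)
  step 2: SI(II)
  step 3: SII

Term B:
  start: ISI(KI(KK))
  step 1: SI(KI(KK))
  step 2: SII

Answer: SAME — A ⇓ SII, B ⇓ SII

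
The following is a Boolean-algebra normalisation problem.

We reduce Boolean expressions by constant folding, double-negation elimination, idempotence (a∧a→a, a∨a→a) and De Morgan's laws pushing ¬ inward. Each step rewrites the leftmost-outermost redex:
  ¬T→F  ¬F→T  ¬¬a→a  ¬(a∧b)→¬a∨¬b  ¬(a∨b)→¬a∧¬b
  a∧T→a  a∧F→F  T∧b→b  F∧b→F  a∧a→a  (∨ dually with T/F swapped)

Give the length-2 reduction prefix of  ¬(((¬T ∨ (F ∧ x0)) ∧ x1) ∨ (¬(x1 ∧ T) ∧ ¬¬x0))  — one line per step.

Answer: after 2 steps: (¬(¬T ∨ (F ∧ x0)) ∨ ¬x1) ∧ ¬(¬(x1 ∧ T) ∧ ¬¬x0)

Working:
  start: ¬(((¬T ∨ (F ∧ x0)) ∧ x1) ∨ (¬(x1 ∧ T) ∧ ¬¬x0))
  [1] ¬((¬T ∨ (F ∧ x0)) ∧ x1) ∧ ¬(¬(x1 ∧ T) ∧ ¬¬x0)
  [2] (¬(¬T ∨ (F ∧ x0)) ∨ ¬x1) ∧ ¬(¬(x1 ∧ T) ∧ ¬¬x0)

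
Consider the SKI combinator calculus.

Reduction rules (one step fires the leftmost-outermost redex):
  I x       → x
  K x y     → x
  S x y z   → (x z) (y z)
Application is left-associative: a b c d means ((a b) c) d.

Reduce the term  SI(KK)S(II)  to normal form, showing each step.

Answer: normal form = SKI  (in 4 steps)

Working:
  start: SI(KK)S(II)
  [1] IS(KKS)(II)
  [2] S(KKS)(II)
  [3] SK(II)
  [4] SKI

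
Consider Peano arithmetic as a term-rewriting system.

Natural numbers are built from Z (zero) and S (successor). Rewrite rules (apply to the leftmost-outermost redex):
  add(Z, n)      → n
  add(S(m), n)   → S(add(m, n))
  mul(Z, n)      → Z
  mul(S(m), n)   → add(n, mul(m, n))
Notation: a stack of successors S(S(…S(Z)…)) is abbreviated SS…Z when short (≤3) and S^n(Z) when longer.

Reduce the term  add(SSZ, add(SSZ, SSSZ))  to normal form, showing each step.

Answer: normal form = S^7(Z)  (in 6 steps)

Reduction:
  start: add(SSZ, add(SSZ, SSSZ))
  [1] S(add(SZ, add(SSZ, SSSZ)))
  [2] S(S(add(Z, add(SSZ, SSSZ))))
  [3] S(S(add(SSZ, SSSZ)))
  [4] S(S(S(add(SZ, SSSZ))))
  [5] S(S(S(S(add(Z, SSSZ)))))
  [6] S^7(Z)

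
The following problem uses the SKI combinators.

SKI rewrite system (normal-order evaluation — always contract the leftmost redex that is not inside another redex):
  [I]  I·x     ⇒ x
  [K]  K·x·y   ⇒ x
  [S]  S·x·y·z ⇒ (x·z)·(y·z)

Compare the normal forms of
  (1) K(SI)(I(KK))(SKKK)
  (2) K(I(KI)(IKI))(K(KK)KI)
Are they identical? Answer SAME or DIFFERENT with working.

Term A:
  start: K(SI)(I(KK))(SKKK)
  →1  SI(SKKK)
  →2  SI(KK(KK))
  →3  SIK

Term B:
  start: K(I(KI)(IKI))(K(KK)KI)
  →1  I(KI)(IKI)
  →2  KI(IKI)
  →3  I

Answer: DIFFERENT — A ⇓ SIK, B ⇓ I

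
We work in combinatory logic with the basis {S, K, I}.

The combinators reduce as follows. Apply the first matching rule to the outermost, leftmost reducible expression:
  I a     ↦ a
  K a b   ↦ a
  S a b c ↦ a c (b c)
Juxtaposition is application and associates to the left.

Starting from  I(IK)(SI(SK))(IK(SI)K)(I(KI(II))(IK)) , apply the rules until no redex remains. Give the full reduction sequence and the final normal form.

Answer: normal form = K(SKK)  (in 13 steps)

Derivation:
  start: I(IK)(SI(SK))(IK(SI)K)(I(KI(II))(IK))
  [1] IK(SI(SK))(IK(SI)K)(I(KI(II))(IK))
  [2] K(SI(SK))(IK(SI)K)(I(KI(II))(IK))
  [3] SI(SK)(I(KI(II))(IK))
  [4] I(I(KI(II))(IK))(SK(I(KI(II))(IK)))
  [5] I(KI(II))(IK)(SK(I(KI(II))(IK)))
  [6] KI(II)(IK)(SK(I(KI(II))(IK)))
  [7] I(IK)(SK(I(KI(II))(IK)))
  [8] IK(SK(I(KI(II))(IK)))
  [9] K(SK(I(KI(II))(IK)))
  [10] K(SK(KI(II)(IK)))
  [11] K(SK(I(IK)))
  [12] K(SK(IK))
  [13] K(SKK)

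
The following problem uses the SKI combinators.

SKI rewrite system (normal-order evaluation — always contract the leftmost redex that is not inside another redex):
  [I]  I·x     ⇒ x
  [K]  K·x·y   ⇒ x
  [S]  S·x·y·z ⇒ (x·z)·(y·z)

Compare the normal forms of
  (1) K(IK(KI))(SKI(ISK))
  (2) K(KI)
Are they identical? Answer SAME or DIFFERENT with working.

Term A:
  start: K(IK(KI))(SKI(ISK))
  →1  IK(KI)
  →2  K(KI)

Term B:
  start: K(KI)

Answer: SAME — A ⇓ K(KI), B ⇓ K(KI)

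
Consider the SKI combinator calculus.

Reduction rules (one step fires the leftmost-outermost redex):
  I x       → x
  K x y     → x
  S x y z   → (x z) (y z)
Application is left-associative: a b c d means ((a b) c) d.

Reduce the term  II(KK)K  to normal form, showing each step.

Answer: normal form = K  (in 3 steps)

Working:
  start: II(KK)K
  [1] I(KK)K
  [2] KKK
  [3] K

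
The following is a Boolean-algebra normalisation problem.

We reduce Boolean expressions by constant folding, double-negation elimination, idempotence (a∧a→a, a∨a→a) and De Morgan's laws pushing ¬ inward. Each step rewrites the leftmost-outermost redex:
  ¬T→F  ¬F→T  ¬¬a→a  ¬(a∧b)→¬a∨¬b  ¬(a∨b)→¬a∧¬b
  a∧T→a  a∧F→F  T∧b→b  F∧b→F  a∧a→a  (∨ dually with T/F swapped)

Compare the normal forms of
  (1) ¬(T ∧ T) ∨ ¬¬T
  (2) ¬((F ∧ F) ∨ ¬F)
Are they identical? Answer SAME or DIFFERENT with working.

Term A:
  start: ¬(T ∧ T) ∨ ¬¬T
  →1  (¬T ∨ ¬T) ∨ ¬¬T
  →2  ¬T ∨ ¬¬T
  →3  F ∨ ¬¬T
  →4  ¬¬T
  →5  T

Term B:
  start: ¬((F ∧ F) ∨ ¬F)
  →1  ¬(F ∧ F) ∧ ¬¬F
  →2  (¬F ∨ ¬F) ∧ ¬¬F
  →3  ¬F ∧ ¬¬F
  →4  T ∧ ¬¬F
  →5  ¬¬F
  →6  F

Answer: DIFFERENT — A ⇓ T, B ⇓ F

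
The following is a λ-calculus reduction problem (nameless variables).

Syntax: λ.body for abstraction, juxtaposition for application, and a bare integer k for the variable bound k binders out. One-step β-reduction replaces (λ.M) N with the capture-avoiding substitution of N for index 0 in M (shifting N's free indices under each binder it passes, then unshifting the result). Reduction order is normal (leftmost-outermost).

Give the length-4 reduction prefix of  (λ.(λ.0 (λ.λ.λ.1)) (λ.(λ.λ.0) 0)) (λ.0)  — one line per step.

Answer: after 4 steps: λ.0

Reduction:
  start: (λ.(λ.0 (λ.λ.λ.1)) (λ.(λ.λ.0) 0)) (λ.0)
  [1] (λ.0 (λ.λ.λ.1)) (λ.(λ.λ.0) 0)
  [2] (λ.(λ.λ.0) 0) (λ.λ.λ.1)
  [3] (λ.λ.0) (λ.λ.λ.1)
  [4] λ.0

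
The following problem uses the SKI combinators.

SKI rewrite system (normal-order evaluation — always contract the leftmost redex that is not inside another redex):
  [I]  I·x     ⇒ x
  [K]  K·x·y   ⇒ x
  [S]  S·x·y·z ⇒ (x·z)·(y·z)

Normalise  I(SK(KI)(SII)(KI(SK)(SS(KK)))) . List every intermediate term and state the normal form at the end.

Answer: normal form = S(SS(KK))K  (in 12 steps)

Derivation:
  start: I(SK(KI)(SII)(KI(SK)(SS(KK))))
  [1] SK(KI)(SII)(KI(SK)(SS(KK)))
  [2] K(SII)(KI(SII))(KI(SK)(SS(KK)))
  [3] SII(KI(SK)(SS(KK)))
  [4] I(KI(SK)(SS(KK)))(I(KI(SK)(SS(KK))))
  [5] KI(SK)(SS(KK))(I(KI(SK)(SS(KK))))
  [6] I(SS(KK))(I(KI(SK)(SS(KK))))
  [7] SS(KK)(I(KI(SK)(SS(KK))))
  [8] S(I(KI(SK)(SS(KK))))(KK(I(KI(SK)(SS(KK)))))
  [9] S(KI(SK)(SS(KK)))(KK(I(KI(SK)(SS(KK)))))
  [10] S(I(SS(KK)))(KK(I(KI(SK)(SS(KK)))))
  [11] S(SS(KK))(KK(I(KI(SK)(SS(KK)))))
  [12] S(SS(KK))K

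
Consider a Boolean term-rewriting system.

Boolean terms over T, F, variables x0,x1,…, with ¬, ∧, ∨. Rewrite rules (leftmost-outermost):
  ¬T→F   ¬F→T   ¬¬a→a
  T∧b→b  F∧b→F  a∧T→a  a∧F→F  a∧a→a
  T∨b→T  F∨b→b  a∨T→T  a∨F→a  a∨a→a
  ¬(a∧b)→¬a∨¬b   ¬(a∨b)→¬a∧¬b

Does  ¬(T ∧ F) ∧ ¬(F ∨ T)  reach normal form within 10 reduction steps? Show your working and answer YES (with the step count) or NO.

  start: ¬(T ∧ F) ∧ ¬(F ∨ T)
  [1] (¬T ∨ ¬F) ∧ ¬(F ∨ T)
  [2] (F ∨ ¬F) ∧ ¬(F ∨ T)
  [3] ¬F ∧ ¬(F ∨ T)
  [4] T ∧ ¬(F ∨ T)
  [5] ¬(F ∨ T)
  [6] ¬F ∧ ¬T
  [7] T ∧ ¬T
  [8] ¬T
  [9] F

Answer: YES — reaches normal form F in 9 ≤ 10 steps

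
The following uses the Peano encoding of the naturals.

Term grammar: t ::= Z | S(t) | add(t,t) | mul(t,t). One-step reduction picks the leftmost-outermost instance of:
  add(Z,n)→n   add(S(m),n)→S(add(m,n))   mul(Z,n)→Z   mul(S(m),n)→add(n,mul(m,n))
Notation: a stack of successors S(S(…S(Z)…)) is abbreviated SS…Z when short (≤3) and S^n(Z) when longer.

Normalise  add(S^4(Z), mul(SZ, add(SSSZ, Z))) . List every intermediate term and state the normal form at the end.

  start: add(S^4(Z), mul(SZ, add(SSSZ, Z)))
  step 1: S(add(SSSZ, mul(SZ, add(SSSZ, Z))))
  step 2: S(S(add(SSZ, mul(SZ, add(SSSZ, Z)))))
  step 3: S(S(S(add(SZ, mul(SZ, add(SSSZ, Z))))))
  step 4: S(S(S(S(add(Z, mul(SZ, add(SSSZ, Z)))))))
  step 5: S(S(S(S(mul(SZ, add(SSSZ, Z))))))
  step 6: S(S(S(S(add(add(SSSZ, Z), mul(Z, add(SSSZ, Z)))))))
  step 7: S(S(S(S(add(S(add(SSZ, Z)), mul(Z, add(SSSZ, Z)))))))
  step 8: S(S(S(S(S(add(add(SSZ, Z), mul(Z, add(SSSZ, Z))))))))
  step 9: S(S(S(S(S(add(S(add(SZ, Z)), mul(Z, add(SSSZ, Z))))))))
  step 10: S(S(S(S(S(S(add(add(SZ, Z), mul(Z, add(SSSZ, Z)))))))))
  step 11: S(S(S(S(S(S(add(S(add(Z, Z)), mul(Z, add(SSSZ, Z)))))))))
  step 12: S(S(S(S(S(S(S(add(add(Z, Z), mul(Z, add(SSSZ, Z))))))))))
  step 13: S(S(S(S(S(S(S(add(Z, mul(Z, add(SSSZ, Z))))))))))
  step 14: S(S(S(S(S(S(S(mul(Z, add(SSSZ, Z)))))))))
  step 15: S^7(Z)

Answer: normal form = S^7(Z)  (in 15 steps)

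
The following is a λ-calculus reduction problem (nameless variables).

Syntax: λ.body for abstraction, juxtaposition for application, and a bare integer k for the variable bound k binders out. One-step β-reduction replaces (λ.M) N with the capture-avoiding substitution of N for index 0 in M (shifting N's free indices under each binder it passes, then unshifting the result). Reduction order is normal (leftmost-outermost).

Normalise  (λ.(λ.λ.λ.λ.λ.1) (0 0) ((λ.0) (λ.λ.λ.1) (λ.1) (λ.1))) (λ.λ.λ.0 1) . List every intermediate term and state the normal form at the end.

Answer: normal form = λ.λ.λ.1  (in 3 steps)

Working:
  start: (λ.(λ.λ.λ.λ.λ.1) (0 0) ((λ.0) (λ.λ.λ.1) (λ.1) (λ.1))) (λ.λ.λ.0 1)
  step 1: (λ.λ.λ.λ.λ.1) ((λ.λ.λ.0 1) (λ.λ.λ.0 1)) ((λ.0) (λ.λ.λ.1) (λ.λ.λ.λ.0 1) (λ.λ.λ.λ.0 1))
  step 2: (λ.λ.λ.λ.1) ((λ.0) (λ.λ.λ.1) (λ.λ.λ.λ.0 1) (λ.λ.λ.λ.0 1))
  step 3: λ.λ.λ.1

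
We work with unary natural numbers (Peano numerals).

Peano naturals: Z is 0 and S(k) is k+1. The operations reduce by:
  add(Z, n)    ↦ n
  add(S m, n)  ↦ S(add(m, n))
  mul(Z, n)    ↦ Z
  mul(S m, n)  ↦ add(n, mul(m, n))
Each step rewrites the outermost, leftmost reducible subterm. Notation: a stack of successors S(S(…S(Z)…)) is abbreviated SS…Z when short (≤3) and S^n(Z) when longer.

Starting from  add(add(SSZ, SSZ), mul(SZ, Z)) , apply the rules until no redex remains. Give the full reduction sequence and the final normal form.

  start: add(add(SSZ, SSZ), mul(SZ, Z))
  →1  add(S(add(SZ, SSZ)), mul(SZ, Z))
  →2  S(add(add(SZ, SSZ), mul(SZ, Z)))
  →3  S(add(S(add(Z, SSZ)), mul(SZ, Z)))
  →4  S(S(add(add(Z, SSZ), mul(SZ, Z))))
  →5  S(S(add(SSZ, mul(SZ, Z))))
  →6  S(S(S(add(SZ, mul(SZ, Z)))))
  →7  S(S(S(S(add(Z, mul(SZ, Z))))))
  →8  S(S(S(S(mul(SZ, Z)))))
  →9  S(S(S(S(add(Z, mul(Z, Z))))))
  →10  S(S(S(S(mul(Z, Z)))))
  →11  S^4(Z)

Answer: normal form = S^4(Z)  (in 11 steps)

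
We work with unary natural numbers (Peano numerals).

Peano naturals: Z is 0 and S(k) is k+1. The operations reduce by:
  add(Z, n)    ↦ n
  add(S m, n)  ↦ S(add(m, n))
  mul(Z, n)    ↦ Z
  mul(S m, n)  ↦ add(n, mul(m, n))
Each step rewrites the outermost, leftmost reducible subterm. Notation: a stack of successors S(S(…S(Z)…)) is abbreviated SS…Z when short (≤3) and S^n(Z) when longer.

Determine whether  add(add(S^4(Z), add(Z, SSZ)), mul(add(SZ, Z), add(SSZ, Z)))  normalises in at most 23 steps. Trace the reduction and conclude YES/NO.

  start: add(add(S^4(Z), add(Z, SSZ)), mul(add(SZ, Z), add(SSZ, Z)))
  [1] add(S(add(SSSZ, add(Z, SSZ))), mul(add(SZ, Z), add(SSZ, Z)))
  [2] S(add(add(SSSZ, add(Z, SSZ)), mul(add(SZ, Z), add(SSZ, Z))))
  [3] S(add(S(add(SSZ, add(Z, SSZ))), mul(add(SZ, Z), add(SSZ, Z))))
  [4] S(S(add(add(SSZ, add(Z, SSZ)), mul(add(SZ, Z), add(SSZ, Z)))))
  [5] S(S(add(S(add(SZ, add(Z, SSZ))), mul(add(SZ, Z), add(SSZ, Z)))))
  [6] S(S(S(add(add(SZ, add(Z, SSZ)), mul(add(SZ, Z), add(SSZ, Z))))))
  [7] S(S(S(add(S(add(Z, add(Z, SSZ))), mul(add(SZ, Z), add(SSZ, Z))))))
  [8] S(S(S(S(add(add(Z, add(Z, SSZ)), mul(add(SZ, Z), add(SSZ, Z)))))))
  [9] S(S(S(S(add(add(Z, SSZ), mul(add(SZ, Z), add(SSZ, Z)))))))
  [10] S(S(S(S(add(SSZ, mul(add(SZ, Z), add(SSZ, Z)))))))
  [11] S(S(S(S(S(add(SZ, mul(add(SZ, Z), add(SSZ, Z))))))))
  [12] S(S(S(S(S(S(add(Z, mul(add(SZ, Z), add(SSZ, Z)))))))))
  [13] S(S(S(S(S(S(mul(add(SZ, Z), add(SSZ, Z))))))))
  [14] S(S(S(S(S(S(mul(S(add(Z, Z)), add(SSZ, Z))))))))
  [15] S(S(S(S(S(S(add(add(SSZ, Z), mul(add(Z, Z), add(SSZ, Z)))))))))
  [16] S(S(S(S(S(S(add(S(add(SZ, Z)), mul(add(Z, Z), add(SSZ, Z)))))))))
  [17] S(S(S(S(S(S(S(add(add(SZ, Z), mul(add(Z, Z), add(SSZ, Z))))))))))
  [18] S(S(S(S(S(S(S(add(S(add(Z, Z)), mul(add(Z, Z), add(SSZ, Z))))))))))
  [19] S(S(S(S(S(S(S(S(add(add(Z, Z), mul(add(Z, Z), add(SSZ, Z)))))))))))
  [20] S(S(S(S(S(S(S(S(add(Z, mul(add(Z, Z), add(SSZ, Z)))))))))))
  [21] S(S(S(S(S(S(S(S(mul(add(Z, Z), add(SSZ, Z))))))))))
  [22] S(S(S(S(S(S(S(S(mul(Z, add(SSZ, Z))))))))))
  [23] S^8(Z)

Answer: YES — reaches normal form S^8(Z) in 23 ≤ 23 steps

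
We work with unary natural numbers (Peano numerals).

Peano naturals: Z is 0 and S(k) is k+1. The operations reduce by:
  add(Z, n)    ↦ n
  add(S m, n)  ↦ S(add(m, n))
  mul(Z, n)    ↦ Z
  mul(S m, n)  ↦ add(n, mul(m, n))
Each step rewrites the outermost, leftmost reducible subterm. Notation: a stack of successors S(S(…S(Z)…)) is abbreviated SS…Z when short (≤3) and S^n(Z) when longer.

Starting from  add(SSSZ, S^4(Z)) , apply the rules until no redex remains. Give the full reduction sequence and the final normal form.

Answer: normal form = S^7(Z)  (in 4 steps)

Reduction:
  start: add(SSSZ, S^4(Z))
  step 1: S(add(SSZ, S^4(Z)))
  step 2: S(S(add(SZ, S^4(Z))))
  step 3: S(S(S(add(Z, S^4(Z)))))
  step 4: S^7(Z)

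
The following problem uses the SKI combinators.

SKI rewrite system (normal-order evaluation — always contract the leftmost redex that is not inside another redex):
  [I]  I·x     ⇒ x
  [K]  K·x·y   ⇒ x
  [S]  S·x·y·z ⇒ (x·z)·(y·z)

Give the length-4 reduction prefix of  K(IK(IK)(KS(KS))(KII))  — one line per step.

Answer: after 4 steps: K(KI)

Reduction:
  start: K(IK(IK)(KS(KS))(KII))
  step 1: K(K(IK)(KS(KS))(KII))
  step 2: K(IK(KII))
  step 3: K(K(KII))
  step 4: K(KI)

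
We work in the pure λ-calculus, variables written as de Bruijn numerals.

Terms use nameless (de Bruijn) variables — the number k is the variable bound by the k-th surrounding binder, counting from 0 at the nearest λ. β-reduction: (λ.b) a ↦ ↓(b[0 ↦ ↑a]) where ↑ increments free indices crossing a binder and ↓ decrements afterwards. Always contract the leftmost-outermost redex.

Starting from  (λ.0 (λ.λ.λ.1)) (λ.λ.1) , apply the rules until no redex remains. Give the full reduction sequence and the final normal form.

Answer: normal form = λ.λ.λ.λ.1  (in 2 steps)

Working:
  start: (λ.0 (λ.λ.λ.1)) (λ.λ.1)
  →1  (λ.λ.1) (λ.λ.λ.1)
  →2  λ.λ.λ.λ.1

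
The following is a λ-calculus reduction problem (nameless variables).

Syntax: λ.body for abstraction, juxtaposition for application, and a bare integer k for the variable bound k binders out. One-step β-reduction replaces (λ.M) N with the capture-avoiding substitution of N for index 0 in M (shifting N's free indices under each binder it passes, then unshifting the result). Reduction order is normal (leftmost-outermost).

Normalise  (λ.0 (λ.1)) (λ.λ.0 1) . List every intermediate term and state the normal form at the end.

  start: (λ.0 (λ.1)) (λ.λ.0 1)
  →1  (λ.λ.0 1) (λ.λ.λ.0 1)
  →2  λ.0 (λ.λ.λ.0 1)

Answer: normal form = λ.0 (λ.λ.λ.0 1)  (in 2 steps)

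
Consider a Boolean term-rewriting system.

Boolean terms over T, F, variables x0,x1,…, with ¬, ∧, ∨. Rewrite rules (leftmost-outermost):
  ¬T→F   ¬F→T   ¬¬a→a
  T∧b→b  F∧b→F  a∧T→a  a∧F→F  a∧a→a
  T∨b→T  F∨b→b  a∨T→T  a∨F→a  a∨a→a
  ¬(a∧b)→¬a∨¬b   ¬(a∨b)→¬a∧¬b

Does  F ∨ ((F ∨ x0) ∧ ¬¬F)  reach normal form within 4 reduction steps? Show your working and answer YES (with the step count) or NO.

  start: F ∨ ((F ∨ x0) ∧ ¬¬F)
  [1] (F ∨ x0) ∧ ¬¬F
  [2] x0 ∧ ¬¬F
  [3] x0 ∧ F
  [4] F

Answer: YES — reaches normal form F in 4 ≤ 4 steps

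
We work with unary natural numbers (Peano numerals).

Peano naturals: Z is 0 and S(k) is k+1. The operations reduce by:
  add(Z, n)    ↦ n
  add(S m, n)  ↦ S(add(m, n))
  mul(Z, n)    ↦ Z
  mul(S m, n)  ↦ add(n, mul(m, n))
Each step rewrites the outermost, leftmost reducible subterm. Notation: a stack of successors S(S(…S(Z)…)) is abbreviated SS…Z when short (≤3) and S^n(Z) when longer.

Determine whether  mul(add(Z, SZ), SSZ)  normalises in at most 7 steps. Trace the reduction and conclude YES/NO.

  start: mul(add(Z, SZ), SSZ)
  step 1: mul(SZ, SSZ)
  step 2: add(SSZ, mul(Z, SSZ))
  step 3: S(add(SZ, mul(Z, SSZ)))
  step 4: S(S(add(Z, mul(Z, SSZ))))
  step 5: S(S(mul(Z, SSZ)))
  step 6: SSZ

Answer: YES — reaches normal form SSZ in 6 ≤ 7 steps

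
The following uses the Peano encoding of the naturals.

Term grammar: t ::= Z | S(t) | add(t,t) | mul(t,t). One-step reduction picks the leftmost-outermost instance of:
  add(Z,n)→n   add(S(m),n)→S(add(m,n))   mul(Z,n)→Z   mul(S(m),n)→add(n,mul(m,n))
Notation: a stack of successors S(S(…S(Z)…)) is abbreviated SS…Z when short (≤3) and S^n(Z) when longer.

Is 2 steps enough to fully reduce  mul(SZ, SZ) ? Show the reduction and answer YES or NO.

  start: mul(SZ, SZ)
  step 1: add(SZ, mul(Z, SZ))
  step 2: S(add(Z, mul(Z, SZ)))

Answer: NO — after 2 steps the term is S(add(Z, mul(Z, SZ))), not yet normal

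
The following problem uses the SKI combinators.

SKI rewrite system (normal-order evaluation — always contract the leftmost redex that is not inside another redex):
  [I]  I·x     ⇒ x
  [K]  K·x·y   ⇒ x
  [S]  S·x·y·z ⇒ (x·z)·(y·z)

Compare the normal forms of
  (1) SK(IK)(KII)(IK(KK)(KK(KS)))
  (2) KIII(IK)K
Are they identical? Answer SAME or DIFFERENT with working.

Answer: SAME — A ⇓ KK, B ⇓ KK

Working:
Term A:
  start: SK(IK)(KII)(IK(KK)(KK(KS)))
  [1] K(KII)(IK(KII))(IK(KK)(KK(KS)))
  [2] KII(IK(KK)(KK(KS)))
  [3] I(IK(KK)(KK(KS)))
  [4] IK(KK)(KK(KS))
  [5] K(KK)(KK(KS))
  [6] KK

Term B:
  start: KIII(IK)K
  [1] II(IK)K
  [2] I(IK)K
  [3] IKK
  [4] KK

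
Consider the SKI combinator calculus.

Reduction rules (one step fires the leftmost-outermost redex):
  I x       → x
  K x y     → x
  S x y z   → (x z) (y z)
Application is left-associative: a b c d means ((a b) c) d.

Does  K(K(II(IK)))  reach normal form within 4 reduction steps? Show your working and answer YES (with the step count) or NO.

  start: K(K(II(IK)))
  →1  K(K(I(IK)))
  →2  K(K(IK))
  →3  K(KK)

Answer: YES — reaches normal form K(KK) in 3 ≤ 4 steps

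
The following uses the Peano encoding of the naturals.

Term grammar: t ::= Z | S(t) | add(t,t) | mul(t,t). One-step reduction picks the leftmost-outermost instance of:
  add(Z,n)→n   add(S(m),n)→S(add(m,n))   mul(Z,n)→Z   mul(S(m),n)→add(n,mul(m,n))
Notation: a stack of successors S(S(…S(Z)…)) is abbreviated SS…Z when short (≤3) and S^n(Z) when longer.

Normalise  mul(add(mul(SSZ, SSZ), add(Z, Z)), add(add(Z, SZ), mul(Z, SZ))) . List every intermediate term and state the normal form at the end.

Answer: normal form = S^4(Z)  (in 44 steps)

Derivation:
  start: mul(add(mul(SSZ, SSZ), add(Z, Z)), add(add(Z, SZ), mul(Z, SZ)))
  [1] mul(add(add(SSZ, mul(SZ, SSZ)), add(Z, Z)), add(add(Z, SZ), mul(Z, SZ)))
  [2] mul(add(S(add(SZ, mul(SZ, SSZ))), add(Z, Z)), add(add(Z, SZ), mul(Z, SZ)))
  [3] mul(S(add(add(SZ, mul(SZ, SSZ)), add(Z, Z))), add(add(Z, SZ), mul(Z, SZ)))
  [4] add(add(add(Z, SZ), mul(Z, SZ)), mul(add(add(SZ, mul(SZ, SSZ)), add(Z, Z)), add(add(Z, SZ), mul(Z, SZ))))
  [5] add(add(SZ, mul(Z, SZ)), mul(add(add(SZ, mul(SZ, SSZ)), add(Z, Z)), add(add(Z, SZ), mul(Z, SZ))))
  [6] add(S(add(Z, mul(Z, SZ))), mul(add(add(SZ, mul(SZ, SSZ)), add(Z, Z)), add(add(Z, SZ), mul(Z, SZ))))
  [7] S(add(add(Z, mul(Z, SZ)), mul(add(add(SZ, mul(SZ, SSZ)), add(Z, Z)), add(add(Z, SZ), mul(Z, SZ)))))
  [8] S(add(mul(Z, SZ), mul(add(add(SZ, mul(SZ, SSZ)), add(Z, Z)), add(add(Z, SZ), mul(Z, SZ)))))
  [9] S(add(Z, mul(add(add(SZ, mul(SZ, SSZ)), add(Z, Z)), add(add(Z, SZ), mul(Z, SZ)))))
  [10] S(mul(add(add(SZ, mul(SZ, SSZ)), add(Z, Z)), add(add(Z, SZ), mul(Z, SZ))))
  [11] S(mul(add(S(add(Z, mul(SZ, SSZ))), add(Z, Z)), add(add(Z, SZ), mul(Z, SZ))))
  [12] S(mul(S(add(add(Z, mul(SZ, SSZ)), add(Z, Z))), add(add(Z, SZ), mul(Z, SZ))))
  [13] S(add(add(add(Z, SZ), mul(Z, SZ)), mul(add(add(Z, mul(SZ, SSZ)), add(Z, Z)), add(add(Z, SZ), mul(Z, SZ)))))
  [14] S(add(add(SZ, mul(Z, SZ)), mul(add(add(Z, mul(SZ, SSZ)), add(Z, Z)), add(add(Z, SZ), mul(Z, SZ)))))
  [15] S(add(S(add(Z, mul(Z, SZ))), mul(add(add(Z, mul(SZ, SSZ)), add(Z, Z)), add(add(Z, SZ), mul(Z, SZ)))))
  [16] S(S(add(add(Z, mul(Z, SZ)), mul(add(add(Z, mul(SZ, SSZ)), add(Z, Z)), add(add(Z, SZ), mul(Z, SZ))))))
  [17] S(S(add(mul(Z, SZ), mul(add(add(Z, mul(SZ, SSZ)), add(Z, Z)), add(add(Z, SZ), mul(Z, SZ))))))
  [18] S(S(add(Z, mul(add(add(Z, mul(SZ, SSZ)), add(Z, Z)), add(add(Z, SZ), mul(Z, SZ))))))
  [19] S(S(mul(add(add(Z, mul(SZ, SSZ)), add(Z, Z)), add(add(Z, SZ), mul(Z, SZ)))))
  [20] S(S(mul(add(mul(SZ, SSZ), add(Z, Z)), add(add(Z, SZ), mul(Z, SZ)))))
  [21] S(S(mul(add(add(SSZ, mul(Z, SSZ)), add(Z, Z)), add(add(Z, SZ), mul(Z, SZ)))))
  [22] S(S(mul(add(S(add(SZ, mul(Z, SSZ))), add(Z, Z)), add(add(Z, SZ), mul(Z, SZ)))))
  [23] S(S(mul(S(add(add(SZ, mul(Z, SSZ)), add(Z, Z))), add(add(Z, SZ), mul(Z, SZ)))))
  [24] S(S(add(add(add(Z, SZ), mul(Z, SZ)), mul(add(add(SZ, mul(Z, SSZ)), add(Z, Z)), add(add(Z, SZ), mul(Z, SZ))))))
  [25] S(S(add(add(SZ, mul(Z, SZ)), mul(add(add(SZ, mul(Z, SSZ)), add(Z, Z)), add(add(Z, SZ), mul(Z, SZ))))))
  [26] S(S(add(S(add(Z, mul(Z, SZ))), mul(add(add(SZ, mul(Z, SSZ)), add(Z, Z)), add(add(Z, SZ), mul(Z, SZ))))))
  [27] S(S(S(add(add(Z, mul(Z, SZ)), mul(add(add(SZ, mul(Z, SSZ)), add(Z, Z)), add(add(Z, SZ), mul(Z, SZ)))))))
  [28] S(S(S(add(mul(Z, SZ), mul(add(add(SZ, mul(Z, SSZ)), add(Z, Z)), add(add(Z, SZ), mul(Z, SZ)))))))
  [29] S(S(S(add(Z, mul(add(add(SZ, mul(Z, SSZ)), add(Z, Z)), add(add(Z, SZ), mul(Z, SZ)))))))
  [30] S(S(S(mul(add(add(SZ, mul(Z, SSZ)), add(Z, Z)), add(add(Z, SZ), mul(Z, SZ))))))
  [31] S(S(S(mul(add(S(add(Z, mul(Z, SSZ))), add(Z, Z)), add(add(Z, SZ), mul(Z, SZ))))))
  [32] S(S(S(mul(S(add(add(Z, mul(Z, SSZ)), add(Z, Z))), add(add(Z, SZ), mul(Z, SZ))))))
  [33] S(S(S(add(add(add(Z, SZ), mul(Z, SZ)), mul(add(add(Z, mul(Z, SSZ)), add(Z, Z)), add(add(Z, SZ), mul(Z, SZ)))))))
  [34] S(S(S(add(add(SZ, mul(Z, SZ)), mul(add(add(Z, mul(Z, SSZ)), add(Z, Z)), add(add(Z, SZ), mul(Z, SZ)))))))
  [35] S(S(S(add(S(add(Z, mul(Z, SZ))), mul(add(add(Z, mul(Z, SSZ)), add(Z, Z)), add(add(Z, SZ), mul(Z, SZ)))))))
  [36] S(S(S(S(add(add(Z, mul(Z, SZ)), mul(add(add(Z, mul(Z, SSZ)), add(Z, Z)), add(add(Z, SZ), mul(Z, SZ))))))))
  [37] S(S(S(S(add(mul(Z, SZ), mul(add(add(Z, mul(Z, SSZ)), add(Z, Z)), add(add(Z, SZ), mul(Z, SZ))))))))
  [38] S(S(S(S(add(Z, mul(add(add(Z, mul(Z, SSZ)), add(Z, Z)), add(add(Z, SZ), mul(Z, SZ))))))))
  [39] S(S(S(S(mul(add(add(Z, mul(Z, SSZ)), add(Z, Z)), add(add(Z, SZ), mul(Z, SZ)))))))
  [40] S(S(S(S(mul(add(mul(Z, SSZ), add(Z, Z)), add(add(Z, SZ), mul(Z, SZ)))))))
  [41] S(S(S(S(mul(add(Z, add(Z, Z)), add(add(Z, SZ), mul(Z, SZ)))))))
  [42] S(S(S(S(mul(add(Z, Z), add(add(Z, SZ), mul(Z, SZ)))))))
  [43] S(S(S(S(mul(Z, add(add(Z, SZ), mul(Z, SZ)))))))
  [44] S^4(Z)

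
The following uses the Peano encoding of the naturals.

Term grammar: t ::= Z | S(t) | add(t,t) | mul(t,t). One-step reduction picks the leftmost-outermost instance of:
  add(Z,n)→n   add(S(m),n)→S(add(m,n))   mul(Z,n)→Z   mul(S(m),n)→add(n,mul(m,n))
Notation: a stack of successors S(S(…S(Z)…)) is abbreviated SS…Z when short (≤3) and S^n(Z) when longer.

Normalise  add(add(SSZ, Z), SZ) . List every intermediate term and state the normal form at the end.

Answer: normal form = SSSZ  (in 6 steps)

Derivation:
  start: add(add(SSZ, Z), SZ)
  →1  add(S(add(SZ, Z)), SZ)
  →2  S(add(add(SZ, Z), SZ))
  →3  S(add(S(add(Z, Z)), SZ))
  →4  S(S(add(add(Z, Z), SZ)))
  →5  S(S(add(Z, SZ)))
  →6  SSSZ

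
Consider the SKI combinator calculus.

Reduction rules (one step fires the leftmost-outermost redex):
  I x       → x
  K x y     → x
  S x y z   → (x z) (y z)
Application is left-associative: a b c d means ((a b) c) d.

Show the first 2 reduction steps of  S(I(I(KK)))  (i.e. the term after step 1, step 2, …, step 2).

Answer: after 2 steps: S(KK)

Derivation:
  start: S(I(I(KK)))
  [1] S(I(KK))
  [2] S(KK)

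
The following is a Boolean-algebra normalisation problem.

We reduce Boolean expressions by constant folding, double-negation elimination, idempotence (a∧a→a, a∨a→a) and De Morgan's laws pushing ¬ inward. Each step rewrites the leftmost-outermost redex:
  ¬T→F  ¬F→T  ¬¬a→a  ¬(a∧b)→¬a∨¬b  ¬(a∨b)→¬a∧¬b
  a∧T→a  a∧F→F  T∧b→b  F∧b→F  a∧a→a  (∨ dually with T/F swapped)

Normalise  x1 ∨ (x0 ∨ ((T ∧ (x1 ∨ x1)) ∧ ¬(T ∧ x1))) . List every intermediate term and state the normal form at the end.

Answer: normal form = x1 ∨ (x0 ∨ (x1 ∧ ¬x1))  (in 5 steps)

Working:
  start: x1 ∨ (x0 ∨ ((T ∧ (x1 ∨ x1)) ∧ ¬(T ∧ x1)))
  [1] x1 ∨ (x0 ∨ ((x1 ∨ x1) ∧ ¬(T ∧ x1)))
  [2] x1 ∨ (x0 ∨ (x1 ∧ ¬(T ∧ x1)))
  [3] x1 ∨ (x0 ∨ (x1 ∧ (¬T ∨ ¬x1)))
  [4] x1 ∨ (x0 ∨ (x1 ∧ (F ∨ ¬x1)))
  [5] x1 ∨ (x0 ∨ (x1 ∧ ¬x1))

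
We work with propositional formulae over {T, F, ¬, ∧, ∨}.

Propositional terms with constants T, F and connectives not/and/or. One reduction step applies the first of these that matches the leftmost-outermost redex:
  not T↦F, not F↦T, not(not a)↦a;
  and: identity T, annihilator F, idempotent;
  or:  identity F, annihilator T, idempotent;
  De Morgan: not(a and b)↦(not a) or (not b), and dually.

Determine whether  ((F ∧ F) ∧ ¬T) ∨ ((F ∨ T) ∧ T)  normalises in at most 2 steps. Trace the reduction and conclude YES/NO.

Answer: NO — after 2 steps the term is F ∨ ((F ∨ T) ∧ T), not yet normal

Working:
  start: ((F ∧ F) ∧ ¬T) ∨ ((F ∨ T) ∧ T)
  step 1: (F ∧ ¬T) ∨ ((F ∨ T) ∧ T)
  step 2: F ∨ ((F ∨ T) ∧ T)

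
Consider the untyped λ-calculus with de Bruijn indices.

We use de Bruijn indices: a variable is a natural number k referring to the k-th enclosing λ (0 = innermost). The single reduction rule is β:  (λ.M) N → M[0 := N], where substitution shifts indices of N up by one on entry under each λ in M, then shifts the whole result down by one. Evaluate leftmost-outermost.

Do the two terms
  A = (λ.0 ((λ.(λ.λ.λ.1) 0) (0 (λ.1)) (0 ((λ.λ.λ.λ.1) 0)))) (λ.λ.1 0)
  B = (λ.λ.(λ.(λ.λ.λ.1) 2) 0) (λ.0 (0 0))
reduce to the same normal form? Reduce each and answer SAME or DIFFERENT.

Answer: DIFFERENT — A ⇓ λ.λ.λ.λ.1, B ⇓ λ.λ.λ.1

Working:
Term A:
  start: (λ.0 ((λ.(λ.λ.λ.1) 0) (0 (λ.1)) (0 ((λ.λ.λ.λ.1) 0)))) (λ.λ.1 0)
  [1] (λ.λ.1 0) ((λ.(λ.λ.λ.1) 0) ((λ.λ.1 0) (λ.λ.λ.1 0)) ((λ.λ.1 0) ((λ.λ.λ.λ.1) (λ.λ.1 0))))
  [2] λ.(λ.(λ.λ.λ.1) 0) ((λ.λ.1 0) (λ.λ.λ.1 0)) ((λ.λ.1 0) ((λ.λ.λ.λ.1) (λ.λ.1 0))) 0
  [3] λ.(λ.λ.λ.1) ((λ.λ.1 0) (λ.λ.λ.1 0)) ((λ.λ.1 0) ((λ.λ.λ.λ.1) (λ.λ.1 0))) 0
  [4] λ.(λ.λ.1) ((λ.λ.1 0) ((λ.λ.λ.λ.1) (λ.λ.1 0))) 0
  [5] λ.(λ.(λ.λ.1 0) ((λ.λ.λ.λ.1) (λ.λ.1 0))) 0
  [6] λ.(λ.λ.1 0) ((λ.λ.λ.λ.1) (λ.λ.1 0))
  [7] λ.λ.(λ.λ.λ.λ.1) (λ.λ.1 0) 0
  [8] λ.λ.(λ.λ.λ.1) 0
  [9] λ.λ.λ.λ.1

Term B:
  start: (λ.λ.(λ.(λ.λ.λ.1) 2) 0) (λ.0 (0 0))
  [1] λ.(λ.(λ.λ.λ.1) (λ.0 (0 0))) 0
  [2] λ.(λ.λ.λ.1) (λ.0 (0 0))
  [3] λ.λ.λ.1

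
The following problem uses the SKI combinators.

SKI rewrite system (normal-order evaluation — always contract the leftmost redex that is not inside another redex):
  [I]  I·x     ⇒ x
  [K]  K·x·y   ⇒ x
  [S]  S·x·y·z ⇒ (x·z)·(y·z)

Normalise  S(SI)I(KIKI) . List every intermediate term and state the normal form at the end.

Answer: normal form = I  (in 13 steps)

Reduction:
  start: S(SI)I(KIKI)
  [1] SI(KIKI)(I(KIKI))
  [2] I(I(KIKI))(KIKI(I(KIKI)))
  [3] I(KIKI)(KIKI(I(KIKI)))
  [4] KIKI(KIKI(I(KIKI)))
  [5] II(KIKI(I(KIKI)))
  [6] I(KIKI(I(KIKI)))
  [7] KIKI(I(KIKI))
  [8] II(I(KIKI))
  [9] I(I(KIKI))
  [10] I(KIKI)
  [11] KIKI
  [12] II
  [13] I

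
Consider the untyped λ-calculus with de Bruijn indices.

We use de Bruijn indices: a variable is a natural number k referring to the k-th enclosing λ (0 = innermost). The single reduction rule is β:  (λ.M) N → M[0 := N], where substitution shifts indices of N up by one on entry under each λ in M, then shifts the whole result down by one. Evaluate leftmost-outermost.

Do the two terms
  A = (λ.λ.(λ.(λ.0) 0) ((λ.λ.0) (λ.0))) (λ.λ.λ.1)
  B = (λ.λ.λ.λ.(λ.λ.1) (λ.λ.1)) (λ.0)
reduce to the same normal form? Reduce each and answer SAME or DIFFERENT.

Answer: DIFFERENT — A ⇓ λ.λ.0, B ⇓ λ.λ.λ.λ.λ.λ.1

Derivation:
Term A:
  start: (λ.λ.(λ.(λ.0) 0) ((λ.λ.0) (λ.0))) (λ.λ.λ.1)
  [1] λ.(λ.(λ.0) 0) ((λ.λ.0) (λ.0))
  [2] λ.(λ.0) ((λ.λ.0) (λ.0))
  [3] λ.(λ.λ.0) (λ.0)
  [4] λ.λ.0

Term B:
  start: (λ.λ.λ.λ.(λ.λ.1) (λ.λ.1)) (λ.0)
  [1] λ.λ.λ.(λ.λ.1) (λ.λ.1)
  [2] λ.λ.λ.λ.λ.λ.1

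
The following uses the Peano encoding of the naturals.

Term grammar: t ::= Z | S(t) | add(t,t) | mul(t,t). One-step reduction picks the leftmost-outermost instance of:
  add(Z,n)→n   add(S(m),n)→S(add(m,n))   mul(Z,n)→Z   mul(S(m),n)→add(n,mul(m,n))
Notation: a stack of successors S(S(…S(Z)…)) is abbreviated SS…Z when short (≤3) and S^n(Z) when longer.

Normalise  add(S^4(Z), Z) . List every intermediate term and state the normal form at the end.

  start: add(S^4(Z), Z)
  step 1: S(add(SSSZ, Z))
  step 2: S(S(add(SSZ, Z)))
  step 3: S(S(S(add(SZ, Z))))
  step 4: S(S(S(S(add(Z, Z)))))
  step 5: S^4(Z)

Answer: normal form = S^4(Z)  (in 5 steps)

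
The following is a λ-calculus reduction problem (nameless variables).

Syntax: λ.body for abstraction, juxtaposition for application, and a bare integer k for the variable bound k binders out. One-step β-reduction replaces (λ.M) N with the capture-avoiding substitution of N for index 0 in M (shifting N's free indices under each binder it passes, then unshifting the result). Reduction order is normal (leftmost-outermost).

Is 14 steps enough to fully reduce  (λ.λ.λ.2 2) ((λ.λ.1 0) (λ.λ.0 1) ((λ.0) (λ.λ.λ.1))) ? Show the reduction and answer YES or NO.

Answer: YES — reaches normal form λ.λ.λ.λ.1 in 11 ≤ 14 steps

Working:
  start: (λ.λ.λ.2 2) ((λ.λ.1 0) (λ.λ.0 1) ((λ.0) (λ.λ.λ.1)))
  [1] λ.λ.(λ.λ.1 0) (λ.λ.0 1) ((λ.0) (λ.λ.λ.1)) ((λ.λ.1 0) (λ.λ.0 1) ((λ.0) (λ.λ.λ.1)))
  [2] λ.λ.(λ.(λ.λ.0 1) 0) ((λ.0) (λ.λ.λ.1)) ((λ.λ.1 0) (λ.λ.0 1) ((λ.0) (λ.λ.λ.1)))
  [3] λ.λ.(λ.λ.0 1) ((λ.0) (λ.λ.λ.1)) ((λ.λ.1 0) (λ.λ.0 1) ((λ.0) (λ.λ.λ.1)))
  [4] λ.λ.(λ.0 ((λ.0) (λ.λ.λ.1))) ((λ.λ.1 0) (λ.λ.0 1) ((λ.0) (λ.λ.λ.1)))
  [5] λ.λ.(λ.λ.1 0) (λ.λ.0 1) ((λ.0) (λ.λ.λ.1)) ((λ.0) (λ.λ.λ.1))
  [6] λ.λ.(λ.(λ.λ.0 1) 0) ((λ.0) (λ.λ.λ.1)) ((λ.0) (λ.λ.λ.1))
  [7] λ.λ.(λ.λ.0 1) ((λ.0) (λ.λ.λ.1)) ((λ.0) (λ.λ.λ.1))
  [8] λ.λ.(λ.0 ((λ.0) (λ.λ.λ.1))) ((λ.0) (λ.λ.λ.1))
  [9] λ.λ.(λ.0) (λ.λ.λ.1) ((λ.0) (λ.λ.λ.1))
  [10] λ.λ.(λ.λ.λ.1) ((λ.0) (λ.λ.λ.1))
  [11] λ.λ.λ.λ.1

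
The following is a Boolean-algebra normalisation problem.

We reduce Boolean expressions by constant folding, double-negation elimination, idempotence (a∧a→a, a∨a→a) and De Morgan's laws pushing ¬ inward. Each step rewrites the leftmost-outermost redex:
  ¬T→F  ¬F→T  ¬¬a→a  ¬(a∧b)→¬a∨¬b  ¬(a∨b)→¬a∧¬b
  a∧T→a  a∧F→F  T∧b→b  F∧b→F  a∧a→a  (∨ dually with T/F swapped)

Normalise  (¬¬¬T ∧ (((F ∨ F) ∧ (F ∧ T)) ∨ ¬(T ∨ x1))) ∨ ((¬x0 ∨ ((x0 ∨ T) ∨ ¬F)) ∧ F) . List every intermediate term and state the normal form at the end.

Answer: normal form = F  (in 5 steps)

Working:
  start: (¬¬¬T ∧ (((F ∨ F) ∧ (F ∧ T)) ∨ ¬(T ∨ x1))) ∨ ((¬x0 ∨ ((x0 ∨ T) ∨ ¬F)) ∧ F)
  step 1: (¬T ∧ (((F ∨ F) ∧ (F ∧ T)) ∨ ¬(T ∨ x1))) ∨ ((¬x0 ∨ ((x0 ∨ T) ∨ ¬F)) ∧ F)
  step 2: (F ∧ (((F ∨ F) ∧ (F ∧ T)) ∨ ¬(T ∨ x1))) ∨ ((¬x0 ∨ ((x0 ∨ T) ∨ ¬F)) ∧ F)
  step 3: F ∨ ((¬x0 ∨ ((x0 ∨ T) ∨ ¬F)) ∧ F)
  step 4: (¬x0 ∨ ((x0 ∨ T) ∨ ¬F)) ∧ F
  step 5: F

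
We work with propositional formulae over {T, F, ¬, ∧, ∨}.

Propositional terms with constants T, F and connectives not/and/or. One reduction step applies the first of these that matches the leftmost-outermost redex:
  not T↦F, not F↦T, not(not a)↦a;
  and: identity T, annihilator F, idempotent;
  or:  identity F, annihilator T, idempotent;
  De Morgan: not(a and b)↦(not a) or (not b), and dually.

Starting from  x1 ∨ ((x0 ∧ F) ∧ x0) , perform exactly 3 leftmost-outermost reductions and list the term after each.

  start: x1 ∨ ((x0 ∧ F) ∧ x0)
  step 1: x1 ∨ (F ∧ x0)
  step 2: x1 ∨ F
  step 3: x1

Answer: after 3 steps: x1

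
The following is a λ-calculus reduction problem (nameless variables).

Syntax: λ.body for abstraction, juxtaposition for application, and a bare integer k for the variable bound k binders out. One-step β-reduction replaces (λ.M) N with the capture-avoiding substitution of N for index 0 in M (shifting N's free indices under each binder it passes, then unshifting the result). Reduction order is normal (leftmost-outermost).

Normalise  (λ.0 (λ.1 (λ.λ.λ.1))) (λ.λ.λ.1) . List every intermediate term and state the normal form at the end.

Answer: normal form = λ.λ.1  (in 2 steps)

Reduction:
  start: (λ.0 (λ.1 (λ.λ.λ.1))) (λ.λ.λ.1)
  [1] (λ.λ.λ.1) (λ.(λ.λ.λ.1) (λ.λ.λ.1))
  [2] λ.λ.1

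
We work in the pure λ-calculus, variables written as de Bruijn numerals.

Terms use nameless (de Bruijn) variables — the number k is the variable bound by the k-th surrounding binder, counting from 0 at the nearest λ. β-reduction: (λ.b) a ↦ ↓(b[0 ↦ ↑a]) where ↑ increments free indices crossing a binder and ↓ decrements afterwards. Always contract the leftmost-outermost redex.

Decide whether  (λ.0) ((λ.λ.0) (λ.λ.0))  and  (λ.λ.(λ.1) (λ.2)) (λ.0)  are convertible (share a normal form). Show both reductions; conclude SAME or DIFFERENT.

Answer: SAME — A ⇓ λ.0, B ⇓ λ.0

Working:
Term A:
  start: (λ.0) ((λ.λ.0) (λ.λ.0))
  step 1: (λ.λ.0) (λ.λ.0)
  step 2: λ.0

Term B:
  start: (λ.λ.(λ.1) (λ.2)) (λ.0)
  step 1: λ.(λ.1) (λ.λ.0)
  step 2: λ.0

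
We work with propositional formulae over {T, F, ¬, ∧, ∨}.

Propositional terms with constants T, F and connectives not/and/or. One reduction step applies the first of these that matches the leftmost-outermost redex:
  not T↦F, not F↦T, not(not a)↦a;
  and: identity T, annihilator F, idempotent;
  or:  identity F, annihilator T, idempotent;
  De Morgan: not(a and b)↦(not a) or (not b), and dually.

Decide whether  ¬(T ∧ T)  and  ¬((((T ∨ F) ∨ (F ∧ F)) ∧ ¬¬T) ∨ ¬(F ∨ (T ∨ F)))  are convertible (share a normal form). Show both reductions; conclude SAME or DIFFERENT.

Answer: SAME — A ⇓ F, B ⇓ F

Derivation:
Term A:
  start: ¬(T ∧ T)
  →1  ¬T ∨ ¬T
  →2  ¬T
  →3  F

Term B:
  start: ¬((((T ∨ F) ∨ (F ∧ F)) ∧ ¬¬T) ∨ ¬(F ∨ (T ∨ F)))
  →1  ¬(((T ∨ F) ∨ (F ∧ F)) ∧ ¬¬T) ∧ ¬¬(F ∨ (T ∨ F))
  →2  (¬((T ∨ F) ∨ (F ∧ F)) ∨ ¬¬¬T) ∧ ¬¬(F ∨ (T ∨ F))
  →3  ((¬(T ∨ F) ∧ ¬(F ∧ F)) ∨ ¬¬¬T) ∧ ¬¬(F ∨ (T ∨ F))
  →4  (((¬T ∧ ¬F) ∧ ¬(F ∧ F)) ∨ ¬¬¬T) ∧ ¬¬(F ∨ (T ∨ F))
  →5  (((F ∧ ¬F) ∧ ¬(F ∧ F)) ∨ ¬¬¬T) ∧ ¬¬(F ∨ (T ∨ F))
  →6  ((F ∧ ¬(F ∧ F)) ∨ ¬¬¬T) ∧ ¬¬(F ∨ (T ∨ F))
  →7  (F ∨ ¬¬¬T) ∧ ¬¬(F ∨ (T ∨ F))
  →8  ¬¬¬T ∧ ¬¬(F ∨ (T ∨ F))
  →9  ¬T ∧ ¬¬(F ∨ (T ∨ F))
  →10  F ∧ ¬¬(F ∨ (T ∨ F))
  →11  F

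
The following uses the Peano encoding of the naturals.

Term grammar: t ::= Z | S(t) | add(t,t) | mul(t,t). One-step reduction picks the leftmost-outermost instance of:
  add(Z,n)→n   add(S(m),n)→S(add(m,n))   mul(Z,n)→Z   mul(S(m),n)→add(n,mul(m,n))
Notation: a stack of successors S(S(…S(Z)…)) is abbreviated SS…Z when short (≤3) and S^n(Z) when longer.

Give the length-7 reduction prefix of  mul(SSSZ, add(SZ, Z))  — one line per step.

  start: mul(SSSZ, add(SZ, Z))
  step 1: add(add(SZ, Z), mul(SSZ, add(SZ, Z)))
  step 2: add(S(add(Z, Z)), mul(SSZ, add(SZ, Z)))
  step 3: S(add(add(Z, Z), mul(SSZ, add(SZ, Z))))
  step 4: S(add(Z, mul(SSZ, add(SZ, Z))))
  step 5: S(mul(SSZ, add(SZ, Z)))
  step 6: S(add(add(SZ, Z), mul(SZ, add(SZ, Z))))
  step 7: S(add(S(add(Z, Z)), mul(SZ, add(SZ, Z))))

Answer: after 7 steps: S(add(S(add(Z, Z)), mul(SZ, add(SZ, Z))))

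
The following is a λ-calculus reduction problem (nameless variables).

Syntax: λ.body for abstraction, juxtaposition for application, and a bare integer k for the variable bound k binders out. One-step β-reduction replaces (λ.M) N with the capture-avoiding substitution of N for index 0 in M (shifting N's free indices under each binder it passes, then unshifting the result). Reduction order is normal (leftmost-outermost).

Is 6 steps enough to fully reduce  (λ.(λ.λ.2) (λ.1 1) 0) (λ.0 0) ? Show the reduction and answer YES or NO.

  start: (λ.(λ.λ.2) (λ.1 1) 0) (λ.0 0)
  [1] (λ.λ.λ.0 0) (λ.(λ.0 0) (λ.0 0)) (λ.0 0)
  [2] (λ.λ.0 0) (λ.0 0)
  [3] λ.0 0

Answer: YES — reaches normal form λ.0 0 in 3 ≤ 6 steps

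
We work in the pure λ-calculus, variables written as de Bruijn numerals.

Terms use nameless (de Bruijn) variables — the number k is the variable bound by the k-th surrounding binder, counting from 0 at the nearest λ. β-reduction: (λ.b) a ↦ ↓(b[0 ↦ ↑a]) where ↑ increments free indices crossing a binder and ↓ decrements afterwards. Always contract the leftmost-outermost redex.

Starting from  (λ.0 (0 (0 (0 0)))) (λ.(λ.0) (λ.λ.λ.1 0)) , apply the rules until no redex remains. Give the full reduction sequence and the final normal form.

Answer: normal form = λ.λ.λ.1 0  (in 3 steps)

Working:
  start: (λ.0 (0 (0 (0 0)))) (λ.(λ.0) (λ.λ.λ.1 0))
  step 1: (λ.(λ.0) (λ.λ.λ.1 0)) ((λ.(λ.0) (λ.λ.λ.1 0)) ((λ.(λ.0) (λ.λ.λ.1 0)) ((λ.(λ.0) (λ.λ.λ.1 0)) (λ.(λ.0) (λ.λ.λ.1 0)))))
  step 2: (λ.0) (λ.λ.λ.1 0)
  step 3: λ.λ.λ.1 0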